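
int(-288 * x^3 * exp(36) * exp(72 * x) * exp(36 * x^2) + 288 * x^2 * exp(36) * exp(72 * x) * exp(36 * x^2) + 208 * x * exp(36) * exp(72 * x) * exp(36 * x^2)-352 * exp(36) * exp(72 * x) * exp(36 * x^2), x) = (-4*x^2 + 8*x - 5)*exp(36*(x + 1)^2) + C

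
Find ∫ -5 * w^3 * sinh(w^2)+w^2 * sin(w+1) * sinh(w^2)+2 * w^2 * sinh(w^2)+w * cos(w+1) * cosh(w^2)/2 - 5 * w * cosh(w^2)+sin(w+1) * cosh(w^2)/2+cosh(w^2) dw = w*(-5*w + sin(w + 1) + 2)*cosh(w^2)/2 + C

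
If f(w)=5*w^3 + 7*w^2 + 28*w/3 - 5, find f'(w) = 15*w^2 + 14*w + 28/3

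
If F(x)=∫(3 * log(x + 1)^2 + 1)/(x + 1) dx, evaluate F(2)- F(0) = log(3) + log(3)^3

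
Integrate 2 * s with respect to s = s^2 + C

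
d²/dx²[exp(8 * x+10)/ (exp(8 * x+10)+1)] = (64*exp(8*x + 10) - 64*exp(16*x + 20))/(exp(30)*exp(24*x) + 3*exp(20)*exp(16*x) + 3*exp(10)*exp(8*x) + 1)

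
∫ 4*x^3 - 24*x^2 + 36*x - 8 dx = x^4 - 8*x^3 + 18*x^2 - 8*x + C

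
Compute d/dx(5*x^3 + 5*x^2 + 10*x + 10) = 15*x^2 + 10*x + 10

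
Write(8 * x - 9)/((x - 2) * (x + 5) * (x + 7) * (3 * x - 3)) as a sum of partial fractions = 65/(432*(x + 7)) - 7/(36*(x + 5)) + 1/(144*(x - 1)) + 1/(27*(x - 2))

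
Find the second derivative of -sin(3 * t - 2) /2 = 9*sin(3*t - 2)/2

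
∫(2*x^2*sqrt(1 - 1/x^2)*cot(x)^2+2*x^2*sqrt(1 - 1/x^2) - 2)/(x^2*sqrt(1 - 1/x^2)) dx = -2*asec(x) - 2/tan(x) + C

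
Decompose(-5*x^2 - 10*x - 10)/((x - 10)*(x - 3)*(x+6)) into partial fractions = -65/(72*(x + 6)) + 85/(63*(x - 3)) - 305/(56*(x - 10))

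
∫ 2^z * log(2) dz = 2^z + C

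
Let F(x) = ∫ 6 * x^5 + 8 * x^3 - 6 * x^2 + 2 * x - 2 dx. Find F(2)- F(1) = 80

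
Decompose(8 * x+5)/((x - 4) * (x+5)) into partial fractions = 35/(9*(x + 5)) + 37/(9*(x - 4))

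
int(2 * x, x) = x^2 + C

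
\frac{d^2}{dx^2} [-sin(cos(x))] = sin(x)^2*sin(cos(x)) + cos(x)*cos(cos(x))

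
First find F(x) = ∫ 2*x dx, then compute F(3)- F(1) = 8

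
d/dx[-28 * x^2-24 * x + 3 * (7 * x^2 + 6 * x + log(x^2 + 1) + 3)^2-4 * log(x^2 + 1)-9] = (588*x^5 + 756*x^4 + 84*x^3*log(x^2 + 1) + 1084*x^3 + 36*x^2*log(x^2 + 1) + 912*x^2 + 96*x*log(x^2 + 1) + 440*x + 36*log(x^2 + 1) + 84)/(x^2 + 1)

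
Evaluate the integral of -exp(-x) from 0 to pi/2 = -1 + exp(-pi/2)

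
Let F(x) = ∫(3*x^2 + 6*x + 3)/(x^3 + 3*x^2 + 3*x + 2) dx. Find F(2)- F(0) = -log(2) + log(28)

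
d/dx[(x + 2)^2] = 2*x + 4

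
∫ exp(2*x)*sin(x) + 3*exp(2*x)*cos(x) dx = sqrt(2)*exp(2*x)*sin(x + pi/4) + C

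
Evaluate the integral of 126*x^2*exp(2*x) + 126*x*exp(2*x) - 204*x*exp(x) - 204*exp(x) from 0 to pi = -175 + 6*pi*exp(pi) + 7*(-5 + 3*pi*exp(pi))^2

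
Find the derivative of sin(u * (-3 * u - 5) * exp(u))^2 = (3*u^2 + 11*u + 5)*exp(u)*sin(2*u*(3*u + 5)*exp(u))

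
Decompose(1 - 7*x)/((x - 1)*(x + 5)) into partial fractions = -6/(x + 5) - 1/(x - 1)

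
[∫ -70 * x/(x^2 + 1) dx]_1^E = -35*log(1 + exp(2)) + 35*log(2)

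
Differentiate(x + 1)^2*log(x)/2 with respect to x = (2*x^2*log(x) + x^2 + 2*x*log(x) + 2*x + 1)/(2*x)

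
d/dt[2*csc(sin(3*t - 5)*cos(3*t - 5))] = -6*(cos(-6*t + sin(6*t - 10)/2 + 10) + cos(6*t + sin(6*t - 10)/2 - 10))/(1 - cos(sin(6*t - 10)))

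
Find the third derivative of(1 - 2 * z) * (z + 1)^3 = -48*z - 30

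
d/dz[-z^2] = -2*z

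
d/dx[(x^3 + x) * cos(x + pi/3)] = -x^3*sin(x + pi/3) + 3*x^2*cos(x + pi/3) - x*sin(x + pi/3) + cos(x + pi/3)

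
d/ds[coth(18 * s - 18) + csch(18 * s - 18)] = -18*(cosh(18*s - 18) + 1)/sinh(18*s - 18)^2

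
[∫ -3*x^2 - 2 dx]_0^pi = -pi^3 - 2*pi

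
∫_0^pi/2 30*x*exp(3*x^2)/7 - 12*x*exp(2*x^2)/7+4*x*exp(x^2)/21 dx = -3*exp(pi^2/2)/7 - 8/21 + 2*exp(pi^2/4)/21 + 5*exp(3*pi^2/4)/7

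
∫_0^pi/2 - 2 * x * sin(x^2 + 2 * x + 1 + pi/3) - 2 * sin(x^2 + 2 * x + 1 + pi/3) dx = -cos(1 + pi/3 + pi^2/4) - cos(1 + pi/3)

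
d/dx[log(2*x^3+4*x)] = (3*x^2 + 2)/(x^3 + 2*x)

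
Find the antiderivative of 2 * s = s^2 + C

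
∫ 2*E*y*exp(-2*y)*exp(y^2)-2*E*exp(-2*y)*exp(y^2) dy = exp((y - 1)^2) + C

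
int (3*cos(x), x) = 3*sin(x) + C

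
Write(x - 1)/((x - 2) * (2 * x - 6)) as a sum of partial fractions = -1/(2*(x - 2)) + 1/(x - 3)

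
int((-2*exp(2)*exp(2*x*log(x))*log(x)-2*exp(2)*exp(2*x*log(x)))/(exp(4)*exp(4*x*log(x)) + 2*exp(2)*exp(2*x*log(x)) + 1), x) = 1/(exp(2*x*log(x) + 2) + 1) + C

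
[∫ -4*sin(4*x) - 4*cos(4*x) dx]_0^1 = -1 + cos(4) - sin(4)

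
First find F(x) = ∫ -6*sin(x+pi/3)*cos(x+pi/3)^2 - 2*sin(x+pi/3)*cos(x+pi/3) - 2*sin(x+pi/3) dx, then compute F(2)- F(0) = 2*cos(pi/3 + 2) + 2*cos(pi/3 + 2)^3 - 3/2 + cos(pi/3 + 2)^2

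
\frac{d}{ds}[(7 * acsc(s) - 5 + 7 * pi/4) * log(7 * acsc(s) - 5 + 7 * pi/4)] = (-7*log(7*acsc(s) - 5 + 7*pi/4) - 7)/(s^2*sqrt(1 - 1/s^2))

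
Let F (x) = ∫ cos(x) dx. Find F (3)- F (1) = -sin(1) + sin(3)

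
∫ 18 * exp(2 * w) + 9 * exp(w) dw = 9*(exp(w) + 1)*exp(w) + C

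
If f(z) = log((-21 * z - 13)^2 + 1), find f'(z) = (882*z + 546)/(441*z^2 + 546*z + 170)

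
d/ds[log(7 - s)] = 1/(s - 7)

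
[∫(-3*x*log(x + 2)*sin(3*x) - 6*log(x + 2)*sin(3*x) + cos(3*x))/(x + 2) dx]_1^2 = -log(3)*cos(3) + log(4)*cos(6)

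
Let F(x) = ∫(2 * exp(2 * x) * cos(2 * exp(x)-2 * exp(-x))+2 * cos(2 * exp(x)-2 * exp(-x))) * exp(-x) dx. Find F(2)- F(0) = -sin(-2*exp(2) + 2*exp(-2))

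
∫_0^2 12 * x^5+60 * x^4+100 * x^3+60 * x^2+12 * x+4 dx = 1104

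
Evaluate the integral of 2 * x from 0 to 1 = 1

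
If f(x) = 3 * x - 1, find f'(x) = 3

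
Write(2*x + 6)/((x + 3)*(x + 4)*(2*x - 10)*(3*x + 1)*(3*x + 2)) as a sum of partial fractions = 9/(170*(3*x + 2)) - 9/(176*(3*x + 1)) - 1/(990*(x + 4)) + 1/(2448*(x - 5))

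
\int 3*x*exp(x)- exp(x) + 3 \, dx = (3*x - 4)*(exp(x) + 1) + C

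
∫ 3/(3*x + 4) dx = log(3*x + 4) + C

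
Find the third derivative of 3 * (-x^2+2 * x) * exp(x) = -3*x^2*exp(x) - 12*x*exp(x)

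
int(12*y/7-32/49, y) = 6*y^2/7 - 32*y/49 + C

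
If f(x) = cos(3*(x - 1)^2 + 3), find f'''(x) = 216*x^3*sin(3*x^2 - 6*x + 6) - 648*x^2*sin(3*x^2 - 6*x + 6) + 648*x*sin(3*x^2 - 6*x + 6) - 108*x*cos(3*x^2 - 6*x + 6) - 216*sin(3*x^2 - 6*x + 6) + 108*cos(3*x^2 - 6*x + 6)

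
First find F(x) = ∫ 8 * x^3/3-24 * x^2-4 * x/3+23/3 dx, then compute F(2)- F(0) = -122/3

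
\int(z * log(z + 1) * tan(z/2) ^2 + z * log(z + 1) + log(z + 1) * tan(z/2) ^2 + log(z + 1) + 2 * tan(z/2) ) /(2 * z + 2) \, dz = log(z + 1)*tan(z/2) + C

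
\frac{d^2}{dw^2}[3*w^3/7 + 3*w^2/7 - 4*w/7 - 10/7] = 18*w/7 + 6/7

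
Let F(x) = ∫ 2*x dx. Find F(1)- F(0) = 1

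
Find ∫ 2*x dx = x^2 + C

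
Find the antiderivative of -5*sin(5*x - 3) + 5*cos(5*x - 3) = sqrt(2)*cos(-5*x + pi/4 + 3) + C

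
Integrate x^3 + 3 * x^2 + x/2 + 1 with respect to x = x^4/4 + x^3 + x^2/4 + x + C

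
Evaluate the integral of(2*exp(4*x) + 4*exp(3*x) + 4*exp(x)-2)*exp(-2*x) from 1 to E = -(-exp(-1) + 2 + E)^2 + (-exp(-E) + 2 + exp(E))^2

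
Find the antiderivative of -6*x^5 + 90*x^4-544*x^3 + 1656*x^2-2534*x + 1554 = -x^6 + 18*x^5 - 136*x^4 + 552*x^3 - 1267*x^2 + 1554*x + C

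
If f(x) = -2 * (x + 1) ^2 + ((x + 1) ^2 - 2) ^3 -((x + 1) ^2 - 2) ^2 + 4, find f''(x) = 30*x^4 + 120*x^3 + 96*x^2 - 48*x - 26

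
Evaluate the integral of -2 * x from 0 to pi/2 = -pi^2/4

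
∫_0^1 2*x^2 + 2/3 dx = 4/3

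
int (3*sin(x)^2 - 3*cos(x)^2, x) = -3*sin(2*x)/2 + C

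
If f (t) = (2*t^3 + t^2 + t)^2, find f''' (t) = 480*t^3 + 240*t^2 + 120*t + 12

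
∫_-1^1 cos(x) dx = 2*sin(1)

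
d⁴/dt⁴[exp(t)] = exp(t)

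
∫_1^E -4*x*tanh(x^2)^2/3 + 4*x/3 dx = -2*tanh(1)/3 + 2*tanh(exp(2))/3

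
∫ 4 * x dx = 2*x^2 + C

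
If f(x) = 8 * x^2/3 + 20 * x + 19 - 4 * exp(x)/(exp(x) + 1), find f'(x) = (16*x*exp(2*x) + 32*x*exp(x) + 16*x + 60*exp(2*x) + 108*exp(x) + 60)/(3*exp(2*x) + 6*exp(x) + 3)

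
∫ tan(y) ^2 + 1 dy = tan(y) + C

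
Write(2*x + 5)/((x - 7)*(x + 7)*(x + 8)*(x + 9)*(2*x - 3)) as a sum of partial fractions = -128/(74613*(2*x - 3)) - 13/(672*(x + 9)) + 11/(285*(x + 8)) - 9/(476*(x + 7)) + 19/(36960*(x - 7))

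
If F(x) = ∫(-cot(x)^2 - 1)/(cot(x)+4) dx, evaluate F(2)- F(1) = -log(cot(1) + 4) + log(cot(2) + 4)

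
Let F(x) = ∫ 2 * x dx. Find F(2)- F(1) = 3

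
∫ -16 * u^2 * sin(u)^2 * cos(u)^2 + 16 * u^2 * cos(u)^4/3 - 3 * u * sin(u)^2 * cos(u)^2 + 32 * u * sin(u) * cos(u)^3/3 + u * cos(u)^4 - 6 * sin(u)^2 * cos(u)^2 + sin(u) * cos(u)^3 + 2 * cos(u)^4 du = (16*u^2/3 + u + 2)*sin(u)*cos(u)^3 + C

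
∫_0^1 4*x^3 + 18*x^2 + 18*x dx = 16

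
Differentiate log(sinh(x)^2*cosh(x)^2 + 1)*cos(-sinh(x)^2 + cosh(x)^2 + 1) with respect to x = 2*cos(-sinh(x)^2 + cosh(x)^2 + 1)*sinh(4*x)/((cosh(2*x) - 1)^2 + 2*cosh(2*x) + 2)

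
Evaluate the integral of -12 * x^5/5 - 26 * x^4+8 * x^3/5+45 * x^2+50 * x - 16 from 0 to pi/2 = (-pi^3/4 - 5 + pi + pi^2)*(pi^3/40 + 7 + 3*pi^2/4 + 3*pi) + 35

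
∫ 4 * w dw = 2*w^2 + C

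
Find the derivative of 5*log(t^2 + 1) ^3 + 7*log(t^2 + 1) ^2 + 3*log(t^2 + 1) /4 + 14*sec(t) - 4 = (28*t^2*tan(t)*sec(t) + 60*t*log(t^2 + 1)^2 + 56*t*log(t^2 + 1) + 3*t + 28*tan(t)*sec(t))/(2*t^2 + 2)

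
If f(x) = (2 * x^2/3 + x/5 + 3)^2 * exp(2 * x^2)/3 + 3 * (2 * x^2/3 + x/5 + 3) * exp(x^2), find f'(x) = 16*x^5*exp(2*x^2)/27 + 16*x^4*exp(2*x^2)/45 + 4036*x^3*exp(2*x^2)/675 + 4*x^3*exp(x^2) + 28*x^2*exp(2*x^2)/15 + 6*x^2*exp(x^2)/5 + 1102*x*exp(2*x^2)/75 + 22*x*exp(x^2) + 2*exp(2*x^2)/5 + 3*exp(x^2)/5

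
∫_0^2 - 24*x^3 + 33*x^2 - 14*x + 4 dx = -28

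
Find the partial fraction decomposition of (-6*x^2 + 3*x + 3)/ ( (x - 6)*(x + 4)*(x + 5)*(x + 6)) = 77/(8*(x + 6)) - 162/(11*(x + 5)) + 21/(4*(x + 4)) - 13/(88*(x - 6))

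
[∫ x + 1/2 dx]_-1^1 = 1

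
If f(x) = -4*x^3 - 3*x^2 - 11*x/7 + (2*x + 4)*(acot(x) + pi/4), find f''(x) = (-24*x^5 - 6*x^4 - 48*x^3 - 12*x^2 - 16*x - 10)/(x^4 + 2*x^2 + 1)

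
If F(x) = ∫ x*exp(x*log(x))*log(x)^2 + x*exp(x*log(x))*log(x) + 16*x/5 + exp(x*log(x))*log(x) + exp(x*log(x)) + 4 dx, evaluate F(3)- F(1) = 104/5 + 81*log(3)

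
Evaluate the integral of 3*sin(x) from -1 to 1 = 0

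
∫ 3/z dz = 3*log(z) + C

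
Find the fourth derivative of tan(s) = 24*tan(s)^5 + 40*tan(s)^3 + 16*tan(s)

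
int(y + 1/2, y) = y^2/2 + y/2 + C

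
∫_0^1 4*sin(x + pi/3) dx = 2 - 4*cos(1 + pi/3)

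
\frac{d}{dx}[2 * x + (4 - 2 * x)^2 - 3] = 8*x - 14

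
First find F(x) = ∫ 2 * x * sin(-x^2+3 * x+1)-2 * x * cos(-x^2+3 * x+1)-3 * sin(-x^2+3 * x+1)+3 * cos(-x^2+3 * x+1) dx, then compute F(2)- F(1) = 0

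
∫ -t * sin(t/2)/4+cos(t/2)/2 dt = t*cos(t/2)/2 + C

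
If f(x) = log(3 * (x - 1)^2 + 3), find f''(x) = (-2*x^2 + 4*x)/(x^4 - 4*x^3 + 8*x^2 - 8*x + 4)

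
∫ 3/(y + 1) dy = 3*log(y + 1) + C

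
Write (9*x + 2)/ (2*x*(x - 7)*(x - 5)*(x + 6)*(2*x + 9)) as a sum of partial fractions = 308/(11799*(2*x + 9)) - 1/(99*(x + 6)) - 47/(4180*(x - 5)) + 5/(644*(x - 7)) + 1/(1890*x)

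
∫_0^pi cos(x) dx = 0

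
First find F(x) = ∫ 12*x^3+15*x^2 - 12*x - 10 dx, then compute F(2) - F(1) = 52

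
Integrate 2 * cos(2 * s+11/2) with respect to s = sin(2*s + 11/2) + C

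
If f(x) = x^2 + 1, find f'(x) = 2*x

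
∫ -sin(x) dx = cos(x) + C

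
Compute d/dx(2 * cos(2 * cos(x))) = 4*sin(x)*sin(2*cos(x))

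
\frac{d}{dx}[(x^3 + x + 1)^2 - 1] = 6*x^5 + 8*x^3 + 6*x^2 + 2*x + 2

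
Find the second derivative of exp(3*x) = 9*exp(3*x)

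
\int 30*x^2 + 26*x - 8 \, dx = 10*x^3 + 13*x^2 - 8*x + C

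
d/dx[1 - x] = -1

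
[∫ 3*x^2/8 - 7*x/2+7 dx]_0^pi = -pi - (-2 + pi/2)^2 + (-2 + pi/2)^3 + 12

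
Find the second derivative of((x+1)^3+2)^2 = 30*x^4 + 120*x^3 + 180*x^2 + 144*x + 54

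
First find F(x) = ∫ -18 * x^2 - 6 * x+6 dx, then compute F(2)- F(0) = -48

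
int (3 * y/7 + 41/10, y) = 3*y^2/14 + 41*y/10 + C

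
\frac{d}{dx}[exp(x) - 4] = exp(x)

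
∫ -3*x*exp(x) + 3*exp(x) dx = 3*(2 - x)*exp(x) + C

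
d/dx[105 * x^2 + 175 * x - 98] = 210*x + 175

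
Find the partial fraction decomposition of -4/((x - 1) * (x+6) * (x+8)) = -2/(9*(x + 8)) + 2/(7*(x + 6)) - 4/(63*(x - 1))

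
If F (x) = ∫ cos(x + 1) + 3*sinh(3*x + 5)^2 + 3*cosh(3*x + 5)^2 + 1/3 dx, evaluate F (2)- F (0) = -sinh(10)/2 - sin(1) + sin(3) + 2/3 + sinh(22)/2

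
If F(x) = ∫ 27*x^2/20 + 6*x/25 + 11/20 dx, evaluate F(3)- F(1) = 344/25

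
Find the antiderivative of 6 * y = 3*y^2 + C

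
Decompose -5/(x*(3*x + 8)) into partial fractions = 15/(8*(3*x + 8)) - 5/(8*x)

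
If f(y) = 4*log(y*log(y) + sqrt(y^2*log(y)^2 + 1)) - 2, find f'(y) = (4*y*log(y)^2 + 4*y*log(y) + 4*sqrt(y^2*log(y)^2 + 1)*log(y) + 4*sqrt(y^2*log(y)^2 + 1))/(y^2*log(y)^2 + y*sqrt(y^2*log(y)^2 + 1)*log(y) + 1)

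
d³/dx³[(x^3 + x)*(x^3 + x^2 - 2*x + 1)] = 120*x^3 + 60*x^2 - 24*x + 12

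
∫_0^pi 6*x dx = 3*pi^2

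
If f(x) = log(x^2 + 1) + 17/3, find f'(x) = 2*x/(x^2 + 1)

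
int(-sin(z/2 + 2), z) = 2*cos(z/2 + 2) + C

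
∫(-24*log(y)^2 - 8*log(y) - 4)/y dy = -4*(2*log(y)^2 + log(y) + 1)*log(y) + C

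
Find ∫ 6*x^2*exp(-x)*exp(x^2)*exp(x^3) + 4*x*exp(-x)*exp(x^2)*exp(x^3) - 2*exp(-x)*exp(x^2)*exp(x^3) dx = 2*exp(x*(x^2 + x - 1)) + C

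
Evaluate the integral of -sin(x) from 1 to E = cos(E) - cos(1)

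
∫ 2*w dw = w^2 + C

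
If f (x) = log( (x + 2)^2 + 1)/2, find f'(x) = (x + 2)/(x^2 + 4*x + 5)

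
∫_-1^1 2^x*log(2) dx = 3/2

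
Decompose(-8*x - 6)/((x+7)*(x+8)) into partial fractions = -58/(x + 8) + 50/(x + 7)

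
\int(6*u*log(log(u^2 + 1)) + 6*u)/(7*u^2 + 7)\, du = 3*log(u^2 + 1)*log(log(u^2 + 1))/7 + C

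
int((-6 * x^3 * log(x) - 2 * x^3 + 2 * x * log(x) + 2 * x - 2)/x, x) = 2*(-x^3 + x - 1)*log(x) + C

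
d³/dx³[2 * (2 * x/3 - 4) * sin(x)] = -4*x*cos(x)/3 - 4*sin(x) + 8*cos(x)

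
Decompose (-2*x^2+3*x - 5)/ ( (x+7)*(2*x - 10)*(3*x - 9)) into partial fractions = -31/(180*(x + 7)) + 7/(60*(x - 3)) - 5/(18*(x - 5))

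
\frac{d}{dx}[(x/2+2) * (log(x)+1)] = (x*log(x) + 2*x + 4)/(2*x)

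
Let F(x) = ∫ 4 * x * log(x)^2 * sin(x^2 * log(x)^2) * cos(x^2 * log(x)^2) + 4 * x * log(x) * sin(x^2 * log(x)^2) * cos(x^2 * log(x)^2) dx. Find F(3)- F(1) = sin(9*log(3)^2)^2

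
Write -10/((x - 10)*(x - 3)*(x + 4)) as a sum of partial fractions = -5/(49*(x + 4)) + 10/(49*(x - 3)) - 5/(49*(x - 10))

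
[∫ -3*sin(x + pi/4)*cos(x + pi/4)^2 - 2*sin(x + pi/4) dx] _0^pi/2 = -5*sqrt(2)/2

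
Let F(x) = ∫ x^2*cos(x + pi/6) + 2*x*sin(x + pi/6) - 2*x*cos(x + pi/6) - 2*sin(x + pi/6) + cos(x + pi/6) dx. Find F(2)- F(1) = sin(pi/6 + 2)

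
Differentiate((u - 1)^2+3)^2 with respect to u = 4*u^3 - 12*u^2 + 24*u - 16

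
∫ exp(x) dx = exp(x) + C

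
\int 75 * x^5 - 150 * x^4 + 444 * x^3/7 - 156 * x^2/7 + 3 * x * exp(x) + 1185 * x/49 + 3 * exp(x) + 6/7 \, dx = x*(1225*x^5 - 2940*x^4 + 1554*x^3 - 728*x^2 + 1185*x + 294*exp(x) + 84)/98 + C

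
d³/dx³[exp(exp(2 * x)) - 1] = 8*exp(2*x + exp(2*x)) + 24*exp(4*x + exp(2*x)) + 8*exp(6*x + exp(2*x))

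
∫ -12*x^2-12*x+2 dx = -4*x^3 - 6*x^2 + 2*x + C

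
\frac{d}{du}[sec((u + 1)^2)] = 2*u*tan(u^2 + 2*u + 1)*sec(u^2 + 2*u + 1) + 2*tan(u^2 + 2*u + 1)*sec(u^2 + 2*u + 1)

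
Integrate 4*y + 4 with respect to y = 2*y^2 + 4*y + C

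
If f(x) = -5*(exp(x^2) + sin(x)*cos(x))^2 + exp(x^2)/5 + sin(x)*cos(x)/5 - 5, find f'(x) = -20*x*exp(2*x^2) - 20*x*exp(x^2)*sin(x)*cos(x) + 2*x*exp(x^2)/5 + 20*exp(x^2)*sin(x)^2 - 10*exp(x^2) + 20*sin(x)^3*cos(x) - 2*sin(x)^2/5 - 10*sin(x)*cos(x) + 1/5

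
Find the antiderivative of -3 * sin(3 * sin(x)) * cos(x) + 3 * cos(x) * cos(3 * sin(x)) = sqrt(2)*sin(3*sin(x) + pi/4) + C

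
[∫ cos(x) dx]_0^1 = sin(1)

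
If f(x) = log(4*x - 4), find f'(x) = 1/(x - 1)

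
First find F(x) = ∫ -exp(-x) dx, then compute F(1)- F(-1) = -E + exp(-1)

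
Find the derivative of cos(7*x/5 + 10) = -7*sin(7*x/5 + 10)/5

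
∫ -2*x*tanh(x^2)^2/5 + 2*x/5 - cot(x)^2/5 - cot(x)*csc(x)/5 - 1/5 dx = cot(x)/5 + tanh(x^2)/5 + csc(x)/5 + C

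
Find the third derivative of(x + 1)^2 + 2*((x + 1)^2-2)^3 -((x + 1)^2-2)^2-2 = 240*x^3 + 720*x^2 + 408*x - 72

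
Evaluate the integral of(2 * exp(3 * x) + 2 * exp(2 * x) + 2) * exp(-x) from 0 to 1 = (2 + E)*(E - exp(-1))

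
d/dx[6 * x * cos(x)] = -6*x*sin(x) + 6*cos(x)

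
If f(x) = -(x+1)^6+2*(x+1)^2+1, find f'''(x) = -120*x^3 - 360*x^2 - 360*x - 120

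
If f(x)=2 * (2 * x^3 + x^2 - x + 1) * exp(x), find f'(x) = 4*x^3*exp(x) + 14*x^2*exp(x) + 2*x*exp(x)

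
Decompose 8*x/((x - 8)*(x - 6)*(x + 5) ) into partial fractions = -40/(143*(x + 5)) - 24/(11*(x - 6)) + 32/(13*(x - 8))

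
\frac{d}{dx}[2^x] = 2^x*log(2)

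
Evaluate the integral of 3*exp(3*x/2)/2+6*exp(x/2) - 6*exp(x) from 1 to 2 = -(-2 + exp(1/2))^3 + (-2 + E)^3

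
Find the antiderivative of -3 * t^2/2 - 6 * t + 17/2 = -t^3/2 - 3*t^2 + 17*t/2 + C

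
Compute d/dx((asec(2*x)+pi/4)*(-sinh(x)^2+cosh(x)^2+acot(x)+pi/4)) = (-4*x^2*sqrt(4 - 1/x^2)*asec(2*x) - pi*x^2*sqrt(4 - 1/x^2) + 4*x^2*acot(x) + pi*x^2 + 4*x^2 + 4*acot(x) + pi + 4)/(8*x^4*sqrt(1 - 1/(4*x^2)) + 8*x^2*sqrt(1 - 1/(4*x^2)))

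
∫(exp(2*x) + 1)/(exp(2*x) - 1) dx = log(2*sinh(x)) + C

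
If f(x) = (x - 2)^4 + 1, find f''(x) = 12*x^2 - 48*x + 48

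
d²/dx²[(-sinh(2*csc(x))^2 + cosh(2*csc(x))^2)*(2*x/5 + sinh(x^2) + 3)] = -4*x^2*sinh(x^2)*sinh(2/sin(x))^2 + 4*x^2*sinh(x^2)*cosh(2/sin(x))^2 - 2*sinh(2/sin(x))^2*cosh(x^2) + 2*cosh(x^2)*cosh(2/sin(x))^2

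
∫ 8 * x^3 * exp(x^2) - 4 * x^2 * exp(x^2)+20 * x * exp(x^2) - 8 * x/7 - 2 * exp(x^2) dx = -4*x^2/7 + 2*(2*x^2 - x + 3)*exp(x^2) + C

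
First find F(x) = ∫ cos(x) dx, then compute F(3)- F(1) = -sin(1) + sin(3)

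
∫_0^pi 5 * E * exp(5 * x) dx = -E + exp(1 + 5*pi)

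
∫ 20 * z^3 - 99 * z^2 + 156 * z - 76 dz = 5*z^4 - 33*z^3 + 78*z^2 - 76*z + C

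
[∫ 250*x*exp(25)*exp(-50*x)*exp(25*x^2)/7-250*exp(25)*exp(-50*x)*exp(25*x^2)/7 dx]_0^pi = -5*exp(25)/7 + 5*exp((5 - 5*pi)^2)/7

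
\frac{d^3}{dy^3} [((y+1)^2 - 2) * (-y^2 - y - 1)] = -24*y - 18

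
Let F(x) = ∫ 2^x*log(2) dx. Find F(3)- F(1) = 6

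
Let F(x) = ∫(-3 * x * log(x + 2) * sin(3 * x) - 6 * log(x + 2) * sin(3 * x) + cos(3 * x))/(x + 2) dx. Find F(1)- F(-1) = log(3)*cos(3)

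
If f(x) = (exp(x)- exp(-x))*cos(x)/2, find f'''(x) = -sqrt(2)*(exp(2*x)*sin(x + pi/4) + cos(x + pi/4))*exp(-x)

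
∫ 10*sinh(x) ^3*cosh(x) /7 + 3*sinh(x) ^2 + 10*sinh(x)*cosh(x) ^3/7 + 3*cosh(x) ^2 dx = 3*sinh(2*x)/2 + 5*cosh(4*x)/56 + C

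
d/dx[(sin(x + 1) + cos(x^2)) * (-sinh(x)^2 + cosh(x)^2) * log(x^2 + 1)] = (-2*x^3*log(x^2 + 1)*sin(x^2) + x^2*log(x^2 + 1)*cos(x + 1) - 2*x*log(x^2 + 1)*sin(x^2) + 2*x*sin(x + 1) + 2*x*cos(x^2) + log(x^2 + 1)*cos(x + 1))/(x^2 + 1)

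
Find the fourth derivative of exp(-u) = exp(-u)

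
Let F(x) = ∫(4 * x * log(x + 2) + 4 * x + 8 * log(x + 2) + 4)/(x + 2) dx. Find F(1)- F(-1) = 8*log(3)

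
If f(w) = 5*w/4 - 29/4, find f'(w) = 5/4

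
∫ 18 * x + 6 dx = 9*x^2 + 6*x + C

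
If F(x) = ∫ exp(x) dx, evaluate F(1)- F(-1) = E - exp(-1)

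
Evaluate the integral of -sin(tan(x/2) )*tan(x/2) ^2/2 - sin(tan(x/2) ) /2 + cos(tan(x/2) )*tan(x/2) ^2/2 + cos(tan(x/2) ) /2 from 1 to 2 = sqrt(2)*(-sin(tan(1/2) + pi/4) + sin(pi/4 + tan(1)))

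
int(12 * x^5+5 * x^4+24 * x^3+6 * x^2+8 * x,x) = 2*x^6 + x^5 + 6*x^4 + 2*x^3 + 4*x^2 + C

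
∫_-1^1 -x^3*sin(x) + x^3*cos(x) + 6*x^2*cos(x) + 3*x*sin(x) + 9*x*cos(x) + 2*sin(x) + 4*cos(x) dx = 8*cos(1) + 8*sin(1)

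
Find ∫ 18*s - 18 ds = 9*s^2 - 18*s + C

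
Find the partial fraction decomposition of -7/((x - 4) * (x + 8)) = 7/(12*(x + 8)) - 7/(12*(x - 4))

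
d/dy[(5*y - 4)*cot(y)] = -5*y/sin(y)^2 + 5/tan(y) + 4/sin(y)^2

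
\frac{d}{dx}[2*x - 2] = 2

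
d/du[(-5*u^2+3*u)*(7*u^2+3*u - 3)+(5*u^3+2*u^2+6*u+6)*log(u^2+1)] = (-140*u^5 + 15*u^4*log(u^2 + 1) + 28*u^4 + 4*u^3*log(u^2 + 1) - 88*u^3 + 21*u^2*log(u^2 + 1) + 21*u^2 + 4*u*log(u^2 + 1) + 60*u + 6*log(u^2 + 1) - 9)/(u^2 + 1)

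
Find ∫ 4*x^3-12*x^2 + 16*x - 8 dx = x^4 - 4*x^3 + 8*x^2 - 8*x + C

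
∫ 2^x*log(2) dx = 2^x + C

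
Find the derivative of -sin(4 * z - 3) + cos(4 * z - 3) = -4*sin(4*z - 3) - 4*cos(4*z - 3)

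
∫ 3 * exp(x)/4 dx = 3*exp(x)/4 + C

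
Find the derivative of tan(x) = cos(x)^(-2)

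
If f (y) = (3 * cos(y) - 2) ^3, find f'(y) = 9*(9*sin(y)^2 + 12*cos(y) - 13)*sin(y)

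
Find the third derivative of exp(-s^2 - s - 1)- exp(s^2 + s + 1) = (-8*s^3*exp(2*s^2 + 2*s + 2) - 8*s^3 - 12*s^2*exp(2*s^2 + 2*s + 2) - 12*s^2 - 18*s*exp(2*s^2 + 2*s + 2) + 6*s - 7*exp(2*s^2 + 2*s + 2) + 5)*exp(-s^2 - s - 1)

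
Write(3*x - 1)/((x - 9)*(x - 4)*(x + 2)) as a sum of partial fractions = -7/(66*(x + 2)) - 11/(30*(x - 4)) + 26/(55*(x - 9))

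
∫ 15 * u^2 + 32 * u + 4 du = 5*u^3 + 16*u^2 + 4*u + C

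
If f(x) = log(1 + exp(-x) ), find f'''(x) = (-exp(2*x) + exp(x))/(exp(3*x) + 3*exp(2*x) + 3*exp(x) + 1)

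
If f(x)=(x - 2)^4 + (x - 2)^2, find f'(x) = 4*x^3 - 24*x^2 + 50*x - 36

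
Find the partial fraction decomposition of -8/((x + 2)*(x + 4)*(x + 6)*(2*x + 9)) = -64/(15*(2*x + 9)) + 1/(3*(x + 6)) + 2/(x + 4) - 1/(5*(x + 2))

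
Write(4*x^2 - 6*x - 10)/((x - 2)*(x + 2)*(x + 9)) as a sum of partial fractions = 368/(77*(x + 9)) - 9/(14*(x + 2)) - 3/(22*(x - 2))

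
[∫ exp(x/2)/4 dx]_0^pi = -1/2 + exp(pi/2)/2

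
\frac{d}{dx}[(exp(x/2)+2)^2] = 2*exp(x/2) + exp(x)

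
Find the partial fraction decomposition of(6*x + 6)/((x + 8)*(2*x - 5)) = 2/(2*x - 5) + 2/(x + 8)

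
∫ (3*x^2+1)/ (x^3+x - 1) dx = log(-x^3 - x + 1) + C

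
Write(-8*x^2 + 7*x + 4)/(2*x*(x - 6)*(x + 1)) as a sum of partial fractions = -11/(14*(x + 1)) - 121/(42*(x - 6)) - 1/(3*x)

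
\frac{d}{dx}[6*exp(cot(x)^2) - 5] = -12*exp(-1 + sin(x)^(-2))*cos(x)/sin(x)^3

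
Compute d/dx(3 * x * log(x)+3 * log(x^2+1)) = (3*x^2*log(x) + 3*x^2 + 6*x + 3*log(x) + 3)/(x^2 + 1)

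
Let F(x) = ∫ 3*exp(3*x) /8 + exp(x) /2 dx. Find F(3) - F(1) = -E/2 + 3*exp(3)/8 + exp(9)/8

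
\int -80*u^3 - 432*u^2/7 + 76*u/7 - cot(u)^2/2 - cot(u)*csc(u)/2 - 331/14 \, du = -20*u^4 - 144*u^3/7 + 38*u^2/7 - 162*u/7 + cot(u)/2 + csc(u)/2 + C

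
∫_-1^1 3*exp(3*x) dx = -exp(-3) + exp(3)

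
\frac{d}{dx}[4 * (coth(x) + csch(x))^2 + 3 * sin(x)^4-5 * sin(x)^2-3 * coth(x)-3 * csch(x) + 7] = -(2*sin(2*x)*sinh(x)^2 + 3*sin(4*x)*sinh(x)^2/2 + 8*sinh(x) - 3*cosh(x) - 3 + 16/tanh(x) + 16/sinh(x))/sinh(x)^2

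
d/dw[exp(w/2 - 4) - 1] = exp(w/2 - 4)/2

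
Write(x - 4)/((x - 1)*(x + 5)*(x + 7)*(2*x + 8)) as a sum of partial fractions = 11/(96*(x + 7)) - 3/(8*(x + 5)) + 4/(15*(x + 4)) - 1/(160*(x - 1))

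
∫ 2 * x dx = x^2 + C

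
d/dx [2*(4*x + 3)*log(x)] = (8*x*log(x) + 8*x + 6)/x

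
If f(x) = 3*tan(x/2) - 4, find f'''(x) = 9*tan(x/2)^4/4 + 3*tan(x/2)^2 + 3/4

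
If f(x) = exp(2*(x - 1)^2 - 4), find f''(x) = 16*x^2*exp(2*x^2 - 4*x - 2) - 32*x*exp(2*x^2 - 4*x - 2) + 20*exp(2*x^2 - 4*x - 2)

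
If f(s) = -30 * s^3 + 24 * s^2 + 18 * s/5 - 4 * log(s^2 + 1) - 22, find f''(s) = (-180*s^5 + 48*s^4 - 360*s^3 + 104*s^2 - 180*s + 40)/(s^4 + 2*s^2 + 1)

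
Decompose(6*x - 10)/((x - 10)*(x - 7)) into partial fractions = -32/(3*(x - 7)) + 50/(3*(x - 10))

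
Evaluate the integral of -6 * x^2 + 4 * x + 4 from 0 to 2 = 0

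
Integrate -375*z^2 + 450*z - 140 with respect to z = -125*z^3 + 225*z^2 - 140*z + C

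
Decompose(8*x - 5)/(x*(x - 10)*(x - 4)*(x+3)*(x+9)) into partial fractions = -77/(13338*(x + 9)) + 29/(1638*(x + 3)) - 9/(728*(x - 4)) + 5/(988*(x - 10)) - 1/(216*x)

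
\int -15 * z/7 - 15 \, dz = -15*z^2/14 - 15*z + C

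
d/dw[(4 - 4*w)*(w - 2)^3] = -16*w^3 + 84*w^2 - 144*w + 80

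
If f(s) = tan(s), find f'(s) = cos(s)^(-2)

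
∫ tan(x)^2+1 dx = tan(x) + C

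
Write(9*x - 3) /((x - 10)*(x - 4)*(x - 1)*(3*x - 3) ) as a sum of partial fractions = 35/(243*(x - 1)) + 2/(27*(x - 1)^2) - 11/(54*(x - 4)) + 29/(486*(x - 10))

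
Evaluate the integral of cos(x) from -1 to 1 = 2*sin(1)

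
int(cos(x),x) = sin(x) + C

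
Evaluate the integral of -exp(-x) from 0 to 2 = -1 + exp(-2)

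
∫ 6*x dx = 3*x^2 + C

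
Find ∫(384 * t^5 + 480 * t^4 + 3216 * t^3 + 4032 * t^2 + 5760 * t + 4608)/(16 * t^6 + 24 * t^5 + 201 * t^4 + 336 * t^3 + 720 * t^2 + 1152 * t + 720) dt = 4*log((4*t^3 + 3*t^2 + 24*t + 24)^2/144 + 1) + C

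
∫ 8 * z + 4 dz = 4*z^2 + 4*z + C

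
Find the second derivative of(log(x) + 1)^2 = -2*log(x)/x^2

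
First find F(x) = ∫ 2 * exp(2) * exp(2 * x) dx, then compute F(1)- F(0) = -exp(2) + exp(4)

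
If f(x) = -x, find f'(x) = -1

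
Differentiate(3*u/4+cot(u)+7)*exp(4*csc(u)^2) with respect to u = (-6*u*cos(u)/sin(u)^3 + 3/4 + 7/sin(u)^2 - 56*cos(u)/sin(u)^3 - 8/sin(u)^4)*exp(4/sin(u)^2)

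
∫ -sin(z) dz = cos(z) + C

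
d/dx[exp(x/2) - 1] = exp(x/2)/2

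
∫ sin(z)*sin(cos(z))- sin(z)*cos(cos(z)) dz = sqrt(2)*sin(cos(z) + pi/4) + C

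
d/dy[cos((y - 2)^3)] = -3*(y - 2)^2*sin(y^3 - 6*y^2 + 12*y - 8)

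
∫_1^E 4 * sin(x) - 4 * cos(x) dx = 4*sqrt(2)*(-sin(pi/4 + E) + sin(pi/4 + 1))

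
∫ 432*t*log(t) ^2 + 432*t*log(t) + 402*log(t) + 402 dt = 6*t*(36*t*log(t) + 67)*log(t) + C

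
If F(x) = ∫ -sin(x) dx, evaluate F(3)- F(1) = cos(3) - cos(1)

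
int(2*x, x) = x^2 + C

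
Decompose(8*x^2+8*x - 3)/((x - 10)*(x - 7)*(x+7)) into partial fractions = 333/(238*(x + 7)) - 445/(42*(x - 7)) + 877/(51*(x - 10))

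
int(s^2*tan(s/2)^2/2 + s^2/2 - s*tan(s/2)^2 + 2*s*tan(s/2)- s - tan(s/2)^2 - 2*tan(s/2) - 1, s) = (s^2 - 2*s - 2)*tan(s/2) + C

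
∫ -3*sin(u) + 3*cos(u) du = 3*sqrt(2)*sin(u + pi/4) + C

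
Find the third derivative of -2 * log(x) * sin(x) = (2*x^3*log(x)*cos(x) + 6*x^2*sin(x) + 6*x*cos(x) - 4*sin(x))/x^3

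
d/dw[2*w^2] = 4*w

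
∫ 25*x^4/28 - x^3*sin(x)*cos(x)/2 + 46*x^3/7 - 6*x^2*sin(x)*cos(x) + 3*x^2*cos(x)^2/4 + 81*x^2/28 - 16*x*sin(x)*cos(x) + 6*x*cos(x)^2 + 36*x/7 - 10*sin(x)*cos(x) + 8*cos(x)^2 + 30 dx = (5*x^2 - 14*x + 7*cos(x)^2 + 35)*(x^3 + 12*x^2 + 32*x + 20)/28 + C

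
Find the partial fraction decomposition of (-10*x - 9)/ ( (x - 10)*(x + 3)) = -21/(13*(x + 3)) - 109/(13*(x - 10))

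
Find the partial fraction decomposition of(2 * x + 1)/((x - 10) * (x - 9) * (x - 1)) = 1/(24*(x - 1)) - 19/(8*(x - 9)) + 7/(3*(x - 10))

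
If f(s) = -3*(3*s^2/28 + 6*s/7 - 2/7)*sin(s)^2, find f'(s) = -9*s^2*sin(2*s)/28 - 18*s*sin(2*s)/7 + 9*s*cos(2*s)/28 - 9*s/28 + 6*sin(2*s)/7 + 9*cos(2*s)/7 - 9/7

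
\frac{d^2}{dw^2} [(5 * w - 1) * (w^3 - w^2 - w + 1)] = 60*w^2 - 36*w - 8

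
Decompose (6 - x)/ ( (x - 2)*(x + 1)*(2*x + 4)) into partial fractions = 1/(x + 2) - 7/(6*(x + 1)) + 1/(6*(x - 2))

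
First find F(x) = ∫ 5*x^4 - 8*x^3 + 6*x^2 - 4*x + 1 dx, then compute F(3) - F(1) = 120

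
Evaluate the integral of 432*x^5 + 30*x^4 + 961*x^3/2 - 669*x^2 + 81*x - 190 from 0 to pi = -108*pi^3 - 90*pi - 50 - 9*pi^2/2 + 2*(-5 + pi^2/4 + 5*pi + 6*pi^3)^2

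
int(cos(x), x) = sin(x) + C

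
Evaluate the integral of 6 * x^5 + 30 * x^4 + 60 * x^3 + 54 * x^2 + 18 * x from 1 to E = -49 + (-1 + (1 + E)^3)^2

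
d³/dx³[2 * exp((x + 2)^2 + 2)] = 16*x^3*exp(x^2 + 4*x + 6) + 96*x^2*exp(x^2 + 4*x + 6) + 216*x*exp(x^2 + 4*x + 6) + 176*exp(x^2 + 4*x + 6)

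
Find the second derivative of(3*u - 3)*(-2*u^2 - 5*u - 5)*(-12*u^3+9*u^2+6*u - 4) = 2160*u^4 + 1080*u^3 - 1404*u^2 - 1260*u + 342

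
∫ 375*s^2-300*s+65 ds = 125*s^3 - 150*s^2 + 65*s + C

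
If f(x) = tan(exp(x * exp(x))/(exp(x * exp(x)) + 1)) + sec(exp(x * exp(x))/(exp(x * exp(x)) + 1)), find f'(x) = (x*sin(exp(x*exp(x))/(exp(x*exp(x)) + 1)) + x + sin(exp(x*exp(x))/(exp(x*exp(x)) + 1)) + 1)*exp(x)*exp(x*exp(x))/((exp(2*x*exp(x)) + 2*exp(x*exp(x)) + 1)*cos(exp(x*exp(x))/(exp(x*exp(x)) + 1))^2)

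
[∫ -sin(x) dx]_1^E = cos(E) - cos(1)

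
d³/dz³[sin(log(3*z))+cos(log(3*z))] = 2*(sin(log(z) + log(3)) + 2*cos(log(z) + log(3)))/z^3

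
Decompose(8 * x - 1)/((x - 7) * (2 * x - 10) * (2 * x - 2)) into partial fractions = 7/(96*(x - 1)) - 39/(32*(x - 5)) + 55/(48*(x - 7))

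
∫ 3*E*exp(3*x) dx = exp(3*x + 1) + C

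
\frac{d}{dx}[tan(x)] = cos(x)^(-2)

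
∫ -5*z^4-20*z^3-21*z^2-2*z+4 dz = -z^5 - 5*z^4 - 7*z^3 - z^2 + 4*z + C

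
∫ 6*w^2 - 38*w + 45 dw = 2*w^3 - 19*w^2 + 45*w + C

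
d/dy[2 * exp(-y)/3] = -2*exp(-y)/3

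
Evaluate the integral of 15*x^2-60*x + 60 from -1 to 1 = 130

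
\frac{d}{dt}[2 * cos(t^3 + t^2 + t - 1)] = -2*(3*t^2 + 2*t + 1)*sin(t^3 + t^2 + t - 1)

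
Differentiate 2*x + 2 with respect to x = 2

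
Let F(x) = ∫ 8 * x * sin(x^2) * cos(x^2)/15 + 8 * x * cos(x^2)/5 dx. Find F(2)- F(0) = 2*(sin(4) + 6)*sin(4)/15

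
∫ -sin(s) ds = cos(s) + C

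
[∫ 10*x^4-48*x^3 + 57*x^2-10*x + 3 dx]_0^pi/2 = -9 + (-3 + pi/2)^2*(1 + pi/2 + pi^3/4)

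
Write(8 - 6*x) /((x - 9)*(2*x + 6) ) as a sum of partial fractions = -13/(12*(x + 3)) - 23/(12*(x - 9))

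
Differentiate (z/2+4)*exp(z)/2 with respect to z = z*exp(z)/4 + 9*exp(z)/4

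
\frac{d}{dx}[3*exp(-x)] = -3*exp(-x)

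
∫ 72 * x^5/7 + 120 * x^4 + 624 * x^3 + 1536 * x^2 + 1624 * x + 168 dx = 12*x^6/7 + 24*x^5 + 156*x^4 + 512*x^3 + 812*x^2 + 168*x + C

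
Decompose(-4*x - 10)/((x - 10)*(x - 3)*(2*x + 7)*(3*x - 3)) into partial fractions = -32/(9477*(2*x + 7)) - 7/(243*(x - 1)) + 11/(273*(x - 3)) - 50/(5103*(x - 10))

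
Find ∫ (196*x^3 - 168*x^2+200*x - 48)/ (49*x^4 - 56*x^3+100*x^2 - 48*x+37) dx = log((7*x^2 - 4*x + 6)^2 + 1) + C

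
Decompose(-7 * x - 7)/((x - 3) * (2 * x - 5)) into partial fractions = 49/(2*x - 5) - 28/(x - 3)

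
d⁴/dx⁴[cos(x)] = cos(x)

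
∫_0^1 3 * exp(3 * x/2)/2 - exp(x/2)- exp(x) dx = -2*exp(1/2) - E + 2 + exp(3/2)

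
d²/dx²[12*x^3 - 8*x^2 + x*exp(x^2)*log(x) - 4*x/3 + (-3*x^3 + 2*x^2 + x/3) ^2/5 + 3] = (2430*x^5 + 180*x^4*exp(x^2)*log(x) - 2160*x^4 + 216*x^3 + 270*x^2*exp(x^2)*log(x) + 180*x^2*exp(x^2) + 3312*x^2 - 718*x + 45*exp(x^2))/(45*x)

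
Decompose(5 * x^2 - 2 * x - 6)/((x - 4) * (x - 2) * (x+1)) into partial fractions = 1/(15*(x + 1)) - 5/(3*(x - 2)) + 33/(5*(x - 4))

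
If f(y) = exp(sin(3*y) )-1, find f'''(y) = -27*(sin(3*y) + 3)*exp(sin(3*y))*sin(3*y)*cos(3*y)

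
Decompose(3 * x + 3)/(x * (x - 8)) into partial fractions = 27/(8*(x - 8)) - 3/(8*x)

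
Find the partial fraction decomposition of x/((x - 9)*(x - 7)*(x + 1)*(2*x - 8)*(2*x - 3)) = -4/(1375*(2*x - 3)) - 1/(4000*(x + 1)) + 2/(375*(x - 4)) - 7/(1056*(x - 7)) + 3/(1000*(x - 9))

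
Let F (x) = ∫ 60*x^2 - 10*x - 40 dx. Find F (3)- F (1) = 400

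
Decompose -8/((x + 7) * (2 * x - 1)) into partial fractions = -16/(15*(2*x - 1)) + 8/(15*(x + 7))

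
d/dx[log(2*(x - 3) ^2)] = 2/(x - 3)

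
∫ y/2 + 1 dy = y^2/4 + y + C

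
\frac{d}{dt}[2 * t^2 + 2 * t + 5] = 4*t + 2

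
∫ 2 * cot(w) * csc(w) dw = -2*csc(w) + C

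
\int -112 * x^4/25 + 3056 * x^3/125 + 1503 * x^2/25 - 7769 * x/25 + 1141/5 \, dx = -112*x^5/125 + 764*x^4/125 + 501*x^3/25 - 7769*x^2/50 + 1141*x/5 + C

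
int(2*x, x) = x^2 + C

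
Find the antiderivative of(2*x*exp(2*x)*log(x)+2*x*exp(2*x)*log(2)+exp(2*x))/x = exp(2*x)*log(2*x) + C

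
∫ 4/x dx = 4*log(2*x) + C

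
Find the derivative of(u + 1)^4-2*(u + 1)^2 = 4*u^3 + 12*u^2 + 8*u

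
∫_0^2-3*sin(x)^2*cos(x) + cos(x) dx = sin(2)*cos(2)^2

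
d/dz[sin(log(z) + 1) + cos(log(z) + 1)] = sqrt(2)*cos(log(z) + pi/4 + 1)/z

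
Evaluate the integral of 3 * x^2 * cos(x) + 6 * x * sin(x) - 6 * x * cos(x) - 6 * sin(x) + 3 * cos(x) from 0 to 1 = 0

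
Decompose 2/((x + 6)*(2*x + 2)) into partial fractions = -1/(5*(x + 6)) + 1/(5*(x + 1))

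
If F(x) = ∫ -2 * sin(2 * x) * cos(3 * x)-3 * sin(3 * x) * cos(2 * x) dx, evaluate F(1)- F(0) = -1 + cos(2)*cos(3)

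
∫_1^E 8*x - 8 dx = 4*(-1 + E)^2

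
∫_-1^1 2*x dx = 0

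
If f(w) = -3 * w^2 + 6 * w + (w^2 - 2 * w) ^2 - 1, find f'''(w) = 24*w - 24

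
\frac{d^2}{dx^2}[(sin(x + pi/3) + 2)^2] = -sqrt(3)*sin(2*x) - 4*sin(x + pi/3) - cos(2*x)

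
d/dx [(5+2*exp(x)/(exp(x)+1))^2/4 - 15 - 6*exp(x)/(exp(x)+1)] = (exp(2*x) - exp(x))/(exp(3*x) + 3*exp(2*x) + 3*exp(x) + 1)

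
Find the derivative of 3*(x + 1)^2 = 6*x + 6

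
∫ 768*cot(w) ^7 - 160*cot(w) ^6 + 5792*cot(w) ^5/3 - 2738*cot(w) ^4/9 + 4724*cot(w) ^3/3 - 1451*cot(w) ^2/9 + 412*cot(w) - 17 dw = (-3456*cot(w)^5 + 864*cot(w)^4 - 7848*cot(w)^3 + 1298*cot(w)^2 - 5562*cot(w) + 459)*cot(w)/27 + C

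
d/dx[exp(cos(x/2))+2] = -exp(cos(x/2))*sin(x/2)/2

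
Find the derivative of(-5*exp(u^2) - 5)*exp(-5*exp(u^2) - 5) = (50*u*exp(2*u^2) + 40*u*exp(u^2))*exp(-5*exp(u^2) - 5)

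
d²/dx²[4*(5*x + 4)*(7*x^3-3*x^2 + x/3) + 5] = 1680*x^2 + 312*x - 248/3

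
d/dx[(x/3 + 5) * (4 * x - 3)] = 8*x/3 + 19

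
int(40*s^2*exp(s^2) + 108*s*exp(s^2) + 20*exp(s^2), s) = (20*s + 54)*exp(s^2) + C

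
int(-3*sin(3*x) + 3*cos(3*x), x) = sqrt(2)*sin(3*x + pi/4) + C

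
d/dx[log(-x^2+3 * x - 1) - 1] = (2*x - 3)/(x^2 - 3*x + 1)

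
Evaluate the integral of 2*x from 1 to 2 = 3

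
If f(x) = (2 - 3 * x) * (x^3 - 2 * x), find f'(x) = -12*x^3 + 6*x^2 + 12*x - 4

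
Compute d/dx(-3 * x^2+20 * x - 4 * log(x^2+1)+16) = (-6*x^3 + 20*x^2 - 14*x + 20)/(x^2 + 1)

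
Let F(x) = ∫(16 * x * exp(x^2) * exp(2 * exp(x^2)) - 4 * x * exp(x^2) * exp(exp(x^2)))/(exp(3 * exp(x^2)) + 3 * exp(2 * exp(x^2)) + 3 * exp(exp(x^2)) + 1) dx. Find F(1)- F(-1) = 0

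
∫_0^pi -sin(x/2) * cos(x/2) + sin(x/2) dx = 1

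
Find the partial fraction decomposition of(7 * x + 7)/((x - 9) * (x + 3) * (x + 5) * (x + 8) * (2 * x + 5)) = 168/(1265*(2*x + 5)) - 49/(2805*(x + 8)) + 1/(15*(x + 5)) - 7/(60*(x + 3)) + 5/(4692*(x - 9))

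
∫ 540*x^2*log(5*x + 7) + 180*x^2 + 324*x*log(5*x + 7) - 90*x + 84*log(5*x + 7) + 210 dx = 6*(5*x + 7)*(6*x^2 - 3*x + 7)*log(5*x + 7) + C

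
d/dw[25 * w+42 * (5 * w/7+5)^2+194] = 300*w/7 + 325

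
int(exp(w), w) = exp(w) + C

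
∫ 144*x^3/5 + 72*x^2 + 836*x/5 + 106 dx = 36*x^4/5 + 24*x^3 + 418*x^2/5 + 106*x + C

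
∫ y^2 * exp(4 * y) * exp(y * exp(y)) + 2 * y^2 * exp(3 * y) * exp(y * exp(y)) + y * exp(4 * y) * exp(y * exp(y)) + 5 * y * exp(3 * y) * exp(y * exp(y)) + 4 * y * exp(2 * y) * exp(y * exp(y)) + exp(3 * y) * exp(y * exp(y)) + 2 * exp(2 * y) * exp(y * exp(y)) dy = y*(exp(y) + 2)*exp(y*(exp(y) + 2)) + C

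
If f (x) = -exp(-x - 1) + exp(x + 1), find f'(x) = (exp(2*x + 2) + 1)*exp(-x - 1)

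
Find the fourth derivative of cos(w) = cos(w)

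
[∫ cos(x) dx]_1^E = -sin(1) + sin(E)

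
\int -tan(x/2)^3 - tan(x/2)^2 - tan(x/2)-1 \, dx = -(tan(x/2) + 2)*tan(x/2) + C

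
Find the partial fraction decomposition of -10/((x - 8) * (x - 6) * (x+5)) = -10/(143*(x + 5)) + 5/(11*(x - 6)) - 5/(13*(x - 8))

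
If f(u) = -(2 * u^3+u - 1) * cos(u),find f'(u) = 2*u^3*sin(u) - 6*u^2*cos(u) + u*sin(u) - sin(u) - cos(u)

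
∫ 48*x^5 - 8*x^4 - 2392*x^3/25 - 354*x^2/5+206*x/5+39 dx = 8*x^6 - 8*x^5/5 - 598*x^4/25 - 118*x^3/5 + 103*x^2/5 + 39*x + C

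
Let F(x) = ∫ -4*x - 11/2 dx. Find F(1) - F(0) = -15/2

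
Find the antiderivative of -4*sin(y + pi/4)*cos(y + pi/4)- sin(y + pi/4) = -sin(2*y) + cos(y + pi/4) + C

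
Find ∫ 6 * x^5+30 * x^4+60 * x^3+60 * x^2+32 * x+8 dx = x^6 + 6*x^5 + 15*x^4 + 20*x^3 + 16*x^2 + 8*x + C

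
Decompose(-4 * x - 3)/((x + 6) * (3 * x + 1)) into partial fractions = -5/(17*(3*x + 1)) - 21/(17*(x + 6))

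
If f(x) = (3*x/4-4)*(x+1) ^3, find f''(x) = 9*x^2 - 21*x/2 - 39/2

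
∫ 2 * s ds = s^2 + C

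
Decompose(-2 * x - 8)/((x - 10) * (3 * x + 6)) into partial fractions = 1/(9*(x + 2)) - 7/(9*(x - 10))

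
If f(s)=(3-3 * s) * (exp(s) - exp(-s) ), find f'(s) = (-3*s*exp(2*s) - 3*s + 6)*exp(-s)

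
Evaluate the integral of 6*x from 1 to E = -3 + 3*exp(2)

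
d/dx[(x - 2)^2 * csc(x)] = (-x^2*cos(x)/sin(x) + 2*x + 4*x*cos(x)/sin(x) - 4 - 4*cos(x)/sin(x))/sin(x)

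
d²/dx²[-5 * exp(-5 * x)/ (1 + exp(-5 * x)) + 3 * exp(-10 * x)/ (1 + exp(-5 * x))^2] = (-125*exp(15*x) + 300*exp(10*x) - 25*exp(5*x))/(exp(20*x) + 4*exp(15*x) + 6*exp(10*x) + 4*exp(5*x) + 1)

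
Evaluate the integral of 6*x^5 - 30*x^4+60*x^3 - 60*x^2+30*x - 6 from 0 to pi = -1 + (-2*pi + 1 + pi^2)^3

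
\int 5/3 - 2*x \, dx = -x^2 + 5*x/3 + C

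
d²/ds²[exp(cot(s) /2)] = ((-1 + sin(s)^(-2))^2/4 - 1/4 + 1/(2*sin(s)^2) + cos(s)/sin(s)^3)*exp(1/(2*tan(s)))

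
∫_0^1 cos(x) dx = sin(1)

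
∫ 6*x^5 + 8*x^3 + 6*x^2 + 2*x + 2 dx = x^6 + 2*x^4 + 2*x^3 + x^2 + 2*x + C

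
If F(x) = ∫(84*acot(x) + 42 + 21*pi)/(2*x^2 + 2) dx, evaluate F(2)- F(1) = -21*(acot(2) + pi/4)^2 - 21*acot(2) + 21*pi/4 + 21*pi^2/4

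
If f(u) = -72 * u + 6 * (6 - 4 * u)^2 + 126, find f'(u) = 192*u - 360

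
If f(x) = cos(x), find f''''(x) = cos(x)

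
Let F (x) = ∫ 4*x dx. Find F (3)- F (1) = 16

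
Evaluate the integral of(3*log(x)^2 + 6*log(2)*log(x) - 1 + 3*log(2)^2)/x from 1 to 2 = -log(2) + 7*log(2)^3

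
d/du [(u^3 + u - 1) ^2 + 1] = 6*u^5 + 8*u^3 - 6*u^2 + 2*u - 2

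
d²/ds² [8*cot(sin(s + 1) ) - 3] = 8*sin(s + 1)*cot(sin(s + 1))^2 + 8*sin(s + 1) + 16*cos(s + 1)^2*cot(sin(s + 1))^3 + 16*cos(s + 1)^2*cot(sin(s + 1))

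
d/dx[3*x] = 3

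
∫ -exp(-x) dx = exp(-x) + C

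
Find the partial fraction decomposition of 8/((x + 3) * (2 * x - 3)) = 16/(9*(2*x - 3)) - 8/(9*(x + 3))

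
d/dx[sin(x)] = cos(x)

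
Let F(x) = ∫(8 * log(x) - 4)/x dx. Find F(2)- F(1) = -1 + (-1 + 2*log(2))^2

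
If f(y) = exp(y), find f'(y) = exp(y)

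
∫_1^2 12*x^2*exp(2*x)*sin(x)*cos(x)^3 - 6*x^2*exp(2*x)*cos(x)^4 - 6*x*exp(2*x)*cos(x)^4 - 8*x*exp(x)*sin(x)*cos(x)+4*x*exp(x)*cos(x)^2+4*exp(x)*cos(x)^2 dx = E*(-12*exp(3)*cos(2)^4 - 4*cos(1)^2 + 3*E*cos(1)^4 + 8*E*cos(2)^2)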